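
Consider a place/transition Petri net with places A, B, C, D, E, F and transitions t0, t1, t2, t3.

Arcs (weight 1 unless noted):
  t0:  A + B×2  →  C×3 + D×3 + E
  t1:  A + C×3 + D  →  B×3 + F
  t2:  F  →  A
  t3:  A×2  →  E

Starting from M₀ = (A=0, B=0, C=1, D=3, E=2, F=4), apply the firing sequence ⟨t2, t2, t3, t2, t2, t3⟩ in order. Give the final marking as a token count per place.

step 1: fire t2:  (A=0, B=0, C=1, D=3, E=2, F=4) → (A=1, B=0, C=1, D=3, E=2, F=3)
step 2: fire t2:  (A=1, B=0, C=1, D=3, E=2, F=3) → (A=2, B=0, C=1, D=3, E=2, F=2)
step 3: fire t3:  (A=2, B=0, C=1, D=3, E=2, F=2) → (A=0, B=0, C=1, D=3, E=3, F=2)
step 4: fire t2:  (A=0, B=0, C=1, D=3, E=3, F=2) → (A=1, B=0, C=1, D=3, E=3, F=1)
step 5: fire t2:  (A=1, B=0, C=1, D=3, E=3, F=1) → (A=2, B=0, C=1, D=3, E=3, F=0)
step 6: fire t3:  (A=2, B=0, C=1, D=3, E=3, F=0) → (A=0, B=0, C=1, D=3, E=4, F=0)

(A=0, B=0, C=1, D=3, E=4, F=0)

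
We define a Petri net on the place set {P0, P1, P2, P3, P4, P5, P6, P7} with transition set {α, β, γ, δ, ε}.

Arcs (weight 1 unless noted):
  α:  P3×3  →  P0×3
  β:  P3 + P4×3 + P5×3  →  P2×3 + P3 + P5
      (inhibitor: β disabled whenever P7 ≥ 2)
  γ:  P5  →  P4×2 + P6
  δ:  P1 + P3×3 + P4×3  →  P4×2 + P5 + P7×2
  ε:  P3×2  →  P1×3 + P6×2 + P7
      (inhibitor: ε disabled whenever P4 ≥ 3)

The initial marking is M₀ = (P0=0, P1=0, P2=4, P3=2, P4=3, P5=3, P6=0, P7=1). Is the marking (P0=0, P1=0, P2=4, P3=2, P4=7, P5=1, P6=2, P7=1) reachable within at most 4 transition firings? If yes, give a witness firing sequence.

YES — reachable via ⟨γ, γ⟩ (2 firings)

step 1: fire γ:  (P0=0, P1=0, P2=4, P3=2, P4=3, P5=3, P6=0, P7=1) → (P0=0, P1=0, P2=4, P3=2, P4=5, P5=2, P6=1, P7=1)
step 2: fire γ:  (P0=0, P1=0, P2=4, P3=2, P4=5, P5=2, P6=1, P7=1) → (P0=0, P1=0, P2=4, P3=2, P4=7, P5=1, P6=2, P7=1)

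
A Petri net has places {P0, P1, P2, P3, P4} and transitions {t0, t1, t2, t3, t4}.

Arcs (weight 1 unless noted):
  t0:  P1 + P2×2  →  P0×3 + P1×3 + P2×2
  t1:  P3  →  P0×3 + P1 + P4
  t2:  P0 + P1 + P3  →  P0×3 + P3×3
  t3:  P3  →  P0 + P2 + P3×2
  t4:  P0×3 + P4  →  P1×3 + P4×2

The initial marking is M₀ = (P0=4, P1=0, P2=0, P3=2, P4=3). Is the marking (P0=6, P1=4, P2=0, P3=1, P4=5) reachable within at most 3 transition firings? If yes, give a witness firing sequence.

depth 0: 1 marking
depth 1: 4 markings reached so far
depth 2: 11 markings reached so far
depth 3: 24 markings reached so far
target is not among the 24 markings reachable within 3 steps

NO — not reachable within 3 firings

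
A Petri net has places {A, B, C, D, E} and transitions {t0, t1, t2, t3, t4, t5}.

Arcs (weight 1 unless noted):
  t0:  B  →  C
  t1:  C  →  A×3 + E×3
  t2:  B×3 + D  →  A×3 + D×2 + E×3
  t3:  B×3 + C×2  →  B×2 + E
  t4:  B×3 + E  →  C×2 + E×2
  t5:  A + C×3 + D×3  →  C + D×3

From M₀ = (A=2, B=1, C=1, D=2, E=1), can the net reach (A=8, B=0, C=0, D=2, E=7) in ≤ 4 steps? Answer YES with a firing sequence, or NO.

step 1: fire t0:  (A=2, B=1, C=1, D=2, E=1) → (A=2, B=0, C=2, D=2, E=1)
step 2: fire t1:  (A=2, B=0, C=2, D=2, E=1) → (A=5, B=0, C=1, D=2, E=4)
step 3: fire t1:  (A=5, B=0, C=1, D=2, E=4) → (A=8, B=0, C=0, D=2, E=7)

YES — reachable via ⟨t0, t1, t1⟩ (3 firings)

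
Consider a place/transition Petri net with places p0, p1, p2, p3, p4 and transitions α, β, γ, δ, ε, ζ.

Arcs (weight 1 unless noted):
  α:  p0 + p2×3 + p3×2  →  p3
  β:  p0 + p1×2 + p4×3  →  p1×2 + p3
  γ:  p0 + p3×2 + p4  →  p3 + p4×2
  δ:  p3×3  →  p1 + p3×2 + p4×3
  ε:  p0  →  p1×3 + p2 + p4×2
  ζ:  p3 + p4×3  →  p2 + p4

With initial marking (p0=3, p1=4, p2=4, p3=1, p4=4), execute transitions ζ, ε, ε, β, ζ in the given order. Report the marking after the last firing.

step 1: fire ζ:  (p0=3, p1=4, p2=4, p3=1, p4=4) → (p0=3, p1=4, p2=5, p3=0, p4=2)
step 2: fire ε:  (p0=3, p1=4, p2=5, p3=0, p4=2) → (p0=2, p1=7, p2=6, p3=0, p4=4)
step 3: fire ε:  (p0=2, p1=7, p2=6, p3=0, p4=4) → (p0=1, p1=10, p2=7, p3=0, p4=6)
step 4: fire β:  (p0=1, p1=10, p2=7, p3=0, p4=6) → (p0=0, p1=10, p2=7, p3=1, p4=3)
step 5: fire ζ:  (p0=0, p1=10, p2=7, p3=1, p4=3) → (p0=0, p1=10, p2=8, p3=0, p4=1)

(p0=0, p1=10, p2=8, p3=0, p4=1)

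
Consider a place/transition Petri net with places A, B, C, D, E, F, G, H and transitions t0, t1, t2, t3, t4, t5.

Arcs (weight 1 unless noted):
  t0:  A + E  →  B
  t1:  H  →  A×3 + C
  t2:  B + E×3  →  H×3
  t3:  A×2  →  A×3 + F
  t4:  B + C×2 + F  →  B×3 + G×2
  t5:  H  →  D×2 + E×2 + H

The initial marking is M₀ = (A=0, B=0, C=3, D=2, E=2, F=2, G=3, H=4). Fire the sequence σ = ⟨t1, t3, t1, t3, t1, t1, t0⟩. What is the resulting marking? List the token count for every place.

(A=13, B=1, C=7, D=2, E=1, F=4, G=3, H=0)

step 1: fire t1:  (A=0, B=0, C=3, D=2, E=2, F=2, G=3, H=4) → (A=3, B=0, C=4, D=2, E=2, F=2, G=3, H=3)
step 2: fire t3:  (A=3, B=0, C=4, D=2, E=2, F=2, G=3, H=3) → (A=4, B=0, C=4, D=2, E=2, F=3, G=3, H=3)
step 3: fire t1:  (A=4, B=0, C=4, D=2, E=2, F=3, G=3, H=3) → (A=7, B=0, C=5, D=2, E=2, F=3, G=3, H=2)
step 4: fire t3:  (A=7, B=0, C=5, D=2, E=2, F=3, G=3, H=2) → (A=8, B=0, C=5, D=2, E=2, F=4, G=3, H=2)
step 5: fire t1:  (A=8, B=0, C=5, D=2, E=2, F=4, G=3, H=2) → (A=11, B=0, C=6, D=2, E=2, F=4, G=3, H=1)
step 6: fire t1:  (A=11, B=0, C=6, D=2, E=2, F=4, G=3, H=1) → (A=14, B=0, C=7, D=2, E=2, F=4, G=3, H=0)
step 7: fire t0:  (A=14, B=0, C=7, D=2, E=2, F=4, G=3, H=0) → (A=13, B=1, C=7, D=2, E=1, F=4, G=3, H=0)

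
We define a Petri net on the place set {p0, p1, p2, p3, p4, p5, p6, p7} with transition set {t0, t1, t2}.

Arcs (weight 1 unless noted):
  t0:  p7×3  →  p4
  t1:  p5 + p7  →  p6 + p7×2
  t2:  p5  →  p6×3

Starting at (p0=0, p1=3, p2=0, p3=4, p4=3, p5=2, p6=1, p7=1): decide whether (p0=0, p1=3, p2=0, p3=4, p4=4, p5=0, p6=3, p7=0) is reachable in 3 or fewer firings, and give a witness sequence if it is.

step 1: fire t1:  (p0=0, p1=3, p2=0, p3=4, p4=3, p5=2, p6=1, p7=1) → (p0=0, p1=3, p2=0, p3=4, p4=3, p5=1, p6=2, p7=2)
step 2: fire t1:  (p0=0, p1=3, p2=0, p3=4, p4=3, p5=1, p6=2, p7=2) → (p0=0, p1=3, p2=0, p3=4, p4=3, p5=0, p6=3, p7=3)
step 3: fire t0:  (p0=0, p1=3, p2=0, p3=4, p4=3, p5=0, p6=3, p7=3) → (p0=0, p1=3, p2=0, p3=4, p4=4, p5=0, p6=3, p7=0)

YES — reachable via ⟨t1, t1, t0⟩ (3 firings)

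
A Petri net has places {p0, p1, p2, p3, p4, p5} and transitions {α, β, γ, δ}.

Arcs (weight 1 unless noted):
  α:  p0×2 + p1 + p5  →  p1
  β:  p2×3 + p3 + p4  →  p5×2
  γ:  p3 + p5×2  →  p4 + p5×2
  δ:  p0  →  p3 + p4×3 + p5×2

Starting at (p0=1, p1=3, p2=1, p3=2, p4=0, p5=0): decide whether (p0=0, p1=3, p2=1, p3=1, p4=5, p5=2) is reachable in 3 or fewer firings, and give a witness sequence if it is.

YES — reachable via ⟨δ, γ, γ⟩ (3 firings)

step 1: fire δ:  (p0=1, p1=3, p2=1, p3=2, p4=0, p5=0) → (p0=0, p1=3, p2=1, p3=3, p4=3, p5=2)
step 2: fire γ:  (p0=0, p1=3, p2=1, p3=3, p4=3, p5=2) → (p0=0, p1=3, p2=1, p3=2, p4=4, p5=2)
step 3: fire γ:  (p0=0, p1=3, p2=1, p3=2, p4=4, p5=2) → (p0=0, p1=3, p2=1, p3=1, p4=5, p5=2)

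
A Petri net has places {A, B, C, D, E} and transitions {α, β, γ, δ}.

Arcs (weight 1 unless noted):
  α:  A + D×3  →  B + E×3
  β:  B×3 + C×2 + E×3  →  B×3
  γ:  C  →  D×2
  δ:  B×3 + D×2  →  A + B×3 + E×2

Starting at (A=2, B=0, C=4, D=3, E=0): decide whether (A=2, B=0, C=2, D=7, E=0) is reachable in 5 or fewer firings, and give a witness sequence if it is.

YES — reachable via ⟨γ, γ⟩ (2 firings)

step 1: fire γ:  (A=2, B=0, C=4, D=3, E=0) → (A=2, B=0, C=3, D=5, E=0)
step 2: fire γ:  (A=2, B=0, C=3, D=5, E=0) → (A=2, B=0, C=2, D=7, E=0)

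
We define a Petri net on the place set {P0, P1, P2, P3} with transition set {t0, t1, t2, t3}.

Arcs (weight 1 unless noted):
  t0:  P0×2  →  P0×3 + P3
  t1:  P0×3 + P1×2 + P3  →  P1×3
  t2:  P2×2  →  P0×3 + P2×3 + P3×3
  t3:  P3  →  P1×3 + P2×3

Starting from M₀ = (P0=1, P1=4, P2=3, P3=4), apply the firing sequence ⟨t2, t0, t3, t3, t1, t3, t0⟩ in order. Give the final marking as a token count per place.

(P0=3, P1=14, P2=13, P3=5)

step 1: fire t2:  (P0=1, P1=4, P2=3, P3=4) → (P0=4, P1=4, P2=4, P3=7)
step 2: fire t0:  (P0=4, P1=4, P2=4, P3=7) → (P0=5, P1=4, P2=4, P3=8)
step 3: fire t3:  (P0=5, P1=4, P2=4, P3=8) → (P0=5, P1=7, P2=7, P3=7)
step 4: fire t3:  (P0=5, P1=7, P2=7, P3=7) → (P0=5, P1=10, P2=10, P3=6)
step 5: fire t1:  (P0=5, P1=10, P2=10, P3=6) → (P0=2, P1=11, P2=10, P3=5)
step 6: fire t3:  (P0=2, P1=11, P2=10, P3=5) → (P0=2, P1=14, P2=13, P3=4)
step 7: fire t0:  (P0=2, P1=14, P2=13, P3=4) → (P0=3, P1=14, P2=13, P3=5)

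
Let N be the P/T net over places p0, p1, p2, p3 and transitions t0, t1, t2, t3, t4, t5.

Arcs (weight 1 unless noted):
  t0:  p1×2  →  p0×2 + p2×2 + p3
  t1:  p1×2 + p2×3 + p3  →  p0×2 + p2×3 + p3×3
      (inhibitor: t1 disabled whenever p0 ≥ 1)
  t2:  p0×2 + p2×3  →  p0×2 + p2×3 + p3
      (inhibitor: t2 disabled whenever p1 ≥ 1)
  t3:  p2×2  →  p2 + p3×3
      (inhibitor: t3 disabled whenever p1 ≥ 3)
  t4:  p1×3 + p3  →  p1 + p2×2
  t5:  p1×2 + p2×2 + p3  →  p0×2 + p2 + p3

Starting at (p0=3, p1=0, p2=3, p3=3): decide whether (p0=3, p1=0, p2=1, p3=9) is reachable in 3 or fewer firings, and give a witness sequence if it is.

YES — reachable via ⟨t3, t3⟩ (2 firings)

step 1: fire t3:  (p0=3, p1=0, p2=3, p3=3) → (p0=3, p1=0, p2=2, p3=6)
step 2: fire t3:  (p0=3, p1=0, p2=2, p3=6) → (p0=3, p1=0, p2=1, p3=9)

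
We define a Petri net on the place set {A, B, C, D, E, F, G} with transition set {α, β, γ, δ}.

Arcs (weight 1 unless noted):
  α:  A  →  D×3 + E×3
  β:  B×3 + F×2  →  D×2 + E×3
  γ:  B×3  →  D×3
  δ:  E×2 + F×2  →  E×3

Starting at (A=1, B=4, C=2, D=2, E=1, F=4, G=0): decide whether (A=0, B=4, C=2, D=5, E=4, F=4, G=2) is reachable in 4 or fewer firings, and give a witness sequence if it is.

NO — not reachable within 4 firings

depth 0: 1 marking
depth 1: 4 markings reached so far
depth 2: 8 markings reached so far
depth 3: 11 markings reached so far
depth 4: 12 markings reached so far
target is not among the 12 markings reachable within 4 steps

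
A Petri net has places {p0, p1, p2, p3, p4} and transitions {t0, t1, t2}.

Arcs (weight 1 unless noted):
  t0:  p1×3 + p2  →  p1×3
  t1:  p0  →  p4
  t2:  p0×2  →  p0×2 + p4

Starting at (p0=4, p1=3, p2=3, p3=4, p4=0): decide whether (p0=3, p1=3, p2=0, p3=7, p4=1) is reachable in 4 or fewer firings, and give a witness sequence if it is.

NO — not reachable within 4 firings

depth 0: 1 marking
depth 1: 4 markings reached so far
depth 2: 10 markings reached so far
depth 3: 20 markings reached so far
depth 4: 34 markings reached so far
target is not among the 34 markings reachable within 4 steps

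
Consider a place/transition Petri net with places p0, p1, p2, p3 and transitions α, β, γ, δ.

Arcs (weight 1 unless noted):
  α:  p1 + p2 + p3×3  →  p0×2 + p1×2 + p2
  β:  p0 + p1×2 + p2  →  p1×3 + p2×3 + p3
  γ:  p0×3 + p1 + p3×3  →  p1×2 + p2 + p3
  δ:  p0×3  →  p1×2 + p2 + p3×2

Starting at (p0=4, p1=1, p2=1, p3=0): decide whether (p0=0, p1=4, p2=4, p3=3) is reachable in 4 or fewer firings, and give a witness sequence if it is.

YES — reachable via ⟨δ, β⟩ (2 firings)

step 1: fire δ:  (p0=4, p1=1, p2=1, p3=0) → (p0=1, p1=3, p2=2, p3=2)
step 2: fire β:  (p0=1, p1=3, p2=2, p3=2) → (p0=0, p1=4, p2=4, p3=3)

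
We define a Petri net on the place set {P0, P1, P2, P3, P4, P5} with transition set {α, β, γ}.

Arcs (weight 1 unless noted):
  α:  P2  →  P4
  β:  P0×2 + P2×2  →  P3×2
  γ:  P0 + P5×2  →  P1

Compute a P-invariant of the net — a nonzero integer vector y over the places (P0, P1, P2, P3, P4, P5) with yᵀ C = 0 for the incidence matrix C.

y = (P0:1, P1:1, P2:0, P3:1, P4:0, P5:0)

Incidence matrix C (rows=places, cols=transitions):
        α    β    γ
   P0   0   -2   -1
   P1   0    0    1
   P2  -1   -2    0
   P3   0    2    0
   P4   1    0    0
   P5   0    0   -2

Candidate y = [1, 1, 0, 1, 0, 0]; check y·C column-wise:
  col α: 1·0 + 1·0 + 0·-1 + 1·0 + 0·1 = 0
  col β: 1·-2 + 1·0 + 0·-2 + 1·2 = 0
  col γ: 1·-1 + 1·1 + 1·0 + 0·-2 = 0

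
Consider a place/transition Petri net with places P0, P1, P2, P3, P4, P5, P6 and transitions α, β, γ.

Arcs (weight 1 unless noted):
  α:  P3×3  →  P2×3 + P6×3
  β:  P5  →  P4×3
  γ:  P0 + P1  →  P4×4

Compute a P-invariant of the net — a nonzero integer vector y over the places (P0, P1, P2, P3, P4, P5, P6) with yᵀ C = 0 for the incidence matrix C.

y = (P0:1, P1:-1, P2:0, P3:0, P4:0, P5:0, P6:0)

Incidence matrix C (rows=places, cols=transitions):
        α    β    γ
   P0   0    0   -1
   P1   0    0   -1
   P2   3    0    0
   P3  -3    0    0
   P4   0    3    4
   P5   0   -1    0
   P6   3    0    0

Candidate y = [1, -1, 0, 0, 0, 0, 0]; check y·C column-wise:
  col α: 1·0 + -1·0 + 0·3 + 0·-3 + 0·3 = 0
  col β: 1·0 + -1·0 + 0·3 + 0·-1 = 0
  col γ: 1·-1 + -1·-1 + 0·4 = 0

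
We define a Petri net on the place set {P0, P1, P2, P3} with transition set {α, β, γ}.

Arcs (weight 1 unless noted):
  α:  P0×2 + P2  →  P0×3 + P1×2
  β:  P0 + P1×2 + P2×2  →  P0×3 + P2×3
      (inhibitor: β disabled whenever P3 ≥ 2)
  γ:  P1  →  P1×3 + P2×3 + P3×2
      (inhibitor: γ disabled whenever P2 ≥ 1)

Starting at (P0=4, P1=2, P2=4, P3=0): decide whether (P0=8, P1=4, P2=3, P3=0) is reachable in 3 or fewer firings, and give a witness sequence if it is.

step 1: fire α:  (P0=4, P1=2, P2=4, P3=0) → (P0=5, P1=4, P2=3, P3=0)
step 2: fire α:  (P0=5, P1=4, P2=3, P3=0) → (P0=6, P1=6, P2=2, P3=0)
step 3: fire β:  (P0=6, P1=6, P2=2, P3=0) → (P0=8, P1=4, P2=3, P3=0)

YES — reachable via ⟨α, α, β⟩ (3 firings)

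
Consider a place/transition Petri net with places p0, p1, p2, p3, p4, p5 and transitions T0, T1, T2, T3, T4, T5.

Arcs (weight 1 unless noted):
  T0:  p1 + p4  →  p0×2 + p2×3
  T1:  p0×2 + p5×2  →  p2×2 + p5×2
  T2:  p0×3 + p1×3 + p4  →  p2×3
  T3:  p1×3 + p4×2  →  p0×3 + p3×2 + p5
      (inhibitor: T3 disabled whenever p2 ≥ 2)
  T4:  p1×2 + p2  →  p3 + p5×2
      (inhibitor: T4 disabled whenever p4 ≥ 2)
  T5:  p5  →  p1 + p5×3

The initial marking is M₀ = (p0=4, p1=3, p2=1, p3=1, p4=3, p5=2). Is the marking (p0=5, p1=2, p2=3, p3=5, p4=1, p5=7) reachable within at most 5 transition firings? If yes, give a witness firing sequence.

depth 0: 1 marking
depth 1: 6 markings reached so far
depth 2: 15 markings reached so far
depth 3: 30 markings reached so far
depth 4: 53 markings reached so far
depth 5: 83 markings reached so far
target is not among the 83 markings reachable within 5 steps

NO — not reachable within 5 firings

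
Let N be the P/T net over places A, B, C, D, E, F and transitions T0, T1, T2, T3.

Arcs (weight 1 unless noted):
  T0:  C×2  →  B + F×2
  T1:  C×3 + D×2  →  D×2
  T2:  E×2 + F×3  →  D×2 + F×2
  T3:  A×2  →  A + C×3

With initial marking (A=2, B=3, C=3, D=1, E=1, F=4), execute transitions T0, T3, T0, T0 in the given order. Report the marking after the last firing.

(A=1, B=6, C=0, D=1, E=1, F=10)

step 1: fire T0:  (A=2, B=3, C=3, D=1, E=1, F=4) → (A=2, B=4, C=1, D=1, E=1, F=6)
step 2: fire T3:  (A=2, B=4, C=1, D=1, E=1, F=6) → (A=1, B=4, C=4, D=1, E=1, F=6)
step 3: fire T0:  (A=1, B=4, C=4, D=1, E=1, F=6) → (A=1, B=5, C=2, D=1, E=1, F=8)
step 4: fire T0:  (A=1, B=5, C=2, D=1, E=1, F=8) → (A=1, B=6, C=0, D=1, E=1, F=10)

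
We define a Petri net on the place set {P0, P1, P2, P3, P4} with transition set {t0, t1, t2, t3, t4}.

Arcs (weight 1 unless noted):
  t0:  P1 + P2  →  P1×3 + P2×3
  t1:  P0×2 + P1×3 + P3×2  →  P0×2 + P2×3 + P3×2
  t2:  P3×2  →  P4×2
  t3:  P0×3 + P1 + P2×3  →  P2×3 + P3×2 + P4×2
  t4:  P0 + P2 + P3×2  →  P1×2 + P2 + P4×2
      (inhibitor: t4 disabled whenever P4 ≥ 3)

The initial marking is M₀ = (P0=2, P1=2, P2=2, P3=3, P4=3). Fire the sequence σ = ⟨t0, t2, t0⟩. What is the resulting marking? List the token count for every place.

step 1: fire t0:  (P0=2, P1=2, P2=2, P3=3, P4=3) → (P0=2, P1=4, P2=4, P3=3, P4=3)
step 2: fire t2:  (P0=2, P1=4, P2=4, P3=3, P4=3) → (P0=2, P1=4, P2=4, P3=1, P4=5)
step 3: fire t0:  (P0=2, P1=4, P2=4, P3=1, P4=5) → (P0=2, P1=6, P2=6, P3=1, P4=5)

(P0=2, P1=6, P2=6, P3=1, P4=5)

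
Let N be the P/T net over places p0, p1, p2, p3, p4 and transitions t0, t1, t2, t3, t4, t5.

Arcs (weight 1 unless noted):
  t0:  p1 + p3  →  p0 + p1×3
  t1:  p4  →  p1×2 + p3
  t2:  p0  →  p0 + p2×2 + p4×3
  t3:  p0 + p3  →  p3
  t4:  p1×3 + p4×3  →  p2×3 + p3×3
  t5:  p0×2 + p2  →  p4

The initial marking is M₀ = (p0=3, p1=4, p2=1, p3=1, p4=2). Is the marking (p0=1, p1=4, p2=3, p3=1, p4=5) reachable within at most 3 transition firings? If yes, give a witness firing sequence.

step 1: fire t2:  (p0=3, p1=4, p2=1, p3=1, p4=2) → (p0=3, p1=4, p2=3, p3=1, p4=5)
step 2: fire t3:  (p0=3, p1=4, p2=3, p3=1, p4=5) → (p0=2, p1=4, p2=3, p3=1, p4=5)
step 3: fire t3:  (p0=2, p1=4, p2=3, p3=1, p4=5) → (p0=1, p1=4, p2=3, p3=1, p4=5)

YES — reachable via ⟨t2, t3, t3⟩ (3 firings)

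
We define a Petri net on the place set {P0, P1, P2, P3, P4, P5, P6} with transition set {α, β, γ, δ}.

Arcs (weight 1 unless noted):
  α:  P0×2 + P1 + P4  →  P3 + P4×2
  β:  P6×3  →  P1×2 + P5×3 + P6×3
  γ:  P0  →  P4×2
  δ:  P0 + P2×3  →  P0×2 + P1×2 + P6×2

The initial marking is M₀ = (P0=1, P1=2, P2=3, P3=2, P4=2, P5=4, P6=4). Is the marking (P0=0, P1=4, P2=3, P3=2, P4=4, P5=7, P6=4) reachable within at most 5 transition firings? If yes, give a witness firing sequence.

YES — reachable via ⟨β, γ⟩ (2 firings)

step 1: fire β:  (P0=1, P1=2, P2=3, P3=2, P4=2, P5=4, P6=4) → (P0=1, P1=4, P2=3, P3=2, P4=2, P5=7, P6=4)
step 2: fire γ:  (P0=1, P1=4, P2=3, P3=2, P4=2, P5=7, P6=4) → (P0=0, P1=4, P2=3, P3=2, P4=4, P5=7, P6=4)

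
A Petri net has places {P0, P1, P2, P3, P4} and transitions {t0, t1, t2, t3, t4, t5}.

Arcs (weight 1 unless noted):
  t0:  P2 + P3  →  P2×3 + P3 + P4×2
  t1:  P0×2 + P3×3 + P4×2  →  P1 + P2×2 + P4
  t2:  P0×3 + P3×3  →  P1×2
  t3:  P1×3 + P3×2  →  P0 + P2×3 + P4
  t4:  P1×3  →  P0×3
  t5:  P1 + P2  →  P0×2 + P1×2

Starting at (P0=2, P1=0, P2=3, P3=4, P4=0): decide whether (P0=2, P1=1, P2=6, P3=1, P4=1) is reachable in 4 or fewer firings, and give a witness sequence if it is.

depth 0: 1 marking
depth 1: 2 markings reached so far
depth 2: 4 markings reached so far
depth 3: 7 markings reached so far
depth 4: 11 markings reached so far
target is not among the 11 markings reachable within 4 steps

NO — not reachable within 4 firings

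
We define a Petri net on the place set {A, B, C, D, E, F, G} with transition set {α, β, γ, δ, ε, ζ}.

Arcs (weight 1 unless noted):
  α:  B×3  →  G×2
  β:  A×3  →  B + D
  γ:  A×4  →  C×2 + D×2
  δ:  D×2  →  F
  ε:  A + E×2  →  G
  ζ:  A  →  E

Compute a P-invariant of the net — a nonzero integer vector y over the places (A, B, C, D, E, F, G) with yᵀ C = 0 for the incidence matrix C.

Incidence matrix C (rows=places, cols=transitions):
        α    β    γ    δ    ε    ζ
    A   0   -3   -4    0   -1   -1
    B  -3    1    0    0    0    0
    C   0    0    2    0    0    0
    D   0    1    2   -2    0    0
    E   0    0    0    0   -2    1
    F   0    0    0    1    0    0
    G   2    0    0    0    1    0

Candidate y = [1, 2, 1, 1, 1, 2, 3]; check y·C column-wise:
  col α: 1·0 + 2·-3 + 1·0 + 1·0 + 1·0 + 2·0 + 3·2 = 0
  col β: 1·-3 + 2·1 + 1·0 + 1·1 + 1·0 + 2·0 + 3·0 = 0
  col γ: 1·-4 + 2·0 + 1·2 + 1·2 + 1·0 + 2·0 + 3·0 = 0
  col δ: 1·0 + 2·0 + 1·0 + 1·-2 + 1·0 + 2·1 + 3·0 = 0
  col ε: 1·-1 + 2·0 + 1·0 + 1·0 + 1·-2 + 2·0 + 3·1 = 0
  col ζ: 1·-1 + 2·0 + 1·0 + 1·0 + 1·1 + 2·0 + 3·0 = 0

y = (A:1, B:2, C:1, D:1, E:1, F:2, G:3)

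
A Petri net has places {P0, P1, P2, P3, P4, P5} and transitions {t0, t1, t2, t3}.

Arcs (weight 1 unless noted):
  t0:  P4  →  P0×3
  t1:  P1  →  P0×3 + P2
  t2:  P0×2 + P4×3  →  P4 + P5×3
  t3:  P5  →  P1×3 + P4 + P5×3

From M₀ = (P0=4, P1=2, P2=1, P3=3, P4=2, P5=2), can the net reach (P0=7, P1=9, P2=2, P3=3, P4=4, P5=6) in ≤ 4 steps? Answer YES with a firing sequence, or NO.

NO — not reachable within 4 firings

depth 0: 1 marking
depth 1: 4 markings reached so far
depth 2: 11 markings reached so far
depth 3: 22 markings reached so far
depth 4: 38 markings reached so far
target is not among the 38 markings reachable within 4 steps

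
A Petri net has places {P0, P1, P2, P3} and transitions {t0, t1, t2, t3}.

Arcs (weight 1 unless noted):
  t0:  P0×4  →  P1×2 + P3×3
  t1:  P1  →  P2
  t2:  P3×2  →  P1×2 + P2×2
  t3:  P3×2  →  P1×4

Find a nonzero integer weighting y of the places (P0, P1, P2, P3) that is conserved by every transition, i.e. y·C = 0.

y = (P0:2, P1:1, P2:1, P3:2)

Incidence matrix C (rows=places, cols=transitions):
       t0   t1   t2   t3
   P0  -4    0    0    0
   P1   2   -1    2    4
   P2   0    1    2    0
   P3   3    0   -2   -2

Candidate y = [2, 1, 1, 2]; check y·C column-wise:
  col t0: 2·-4 + 1·2 + 1·0 + 2·3 = 0
  col t1: 2·0 + 1·-1 + 1·1 + 2·0 = 0
  col t2: 2·0 + 1·2 + 1·2 + 2·-2 = 0
  col t3: 2·0 + 1·4 + 1·0 + 2·-2 = 0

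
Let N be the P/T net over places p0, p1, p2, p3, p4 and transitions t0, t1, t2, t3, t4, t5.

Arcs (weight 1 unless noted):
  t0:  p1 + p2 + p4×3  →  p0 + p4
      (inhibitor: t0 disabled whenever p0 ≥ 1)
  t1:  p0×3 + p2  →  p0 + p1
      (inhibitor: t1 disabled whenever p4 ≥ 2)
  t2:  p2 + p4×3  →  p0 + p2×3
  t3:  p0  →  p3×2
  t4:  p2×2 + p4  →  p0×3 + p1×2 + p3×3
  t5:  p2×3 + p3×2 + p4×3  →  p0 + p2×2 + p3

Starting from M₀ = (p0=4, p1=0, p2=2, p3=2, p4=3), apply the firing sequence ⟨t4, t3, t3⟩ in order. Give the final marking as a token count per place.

(p0=5, p1=2, p2=0, p3=9, p4=2)

step 1: fire t4:  (p0=4, p1=0, p2=2, p3=2, p4=3) → (p0=7, p1=2, p2=0, p3=5, p4=2)
step 2: fire t3:  (p0=7, p1=2, p2=0, p3=5, p4=2) → (p0=6, p1=2, p2=0, p3=7, p4=2)
step 3: fire t3:  (p0=6, p1=2, p2=0, p3=7, p4=2) → (p0=5, p1=2, p2=0, p3=9, p4=2)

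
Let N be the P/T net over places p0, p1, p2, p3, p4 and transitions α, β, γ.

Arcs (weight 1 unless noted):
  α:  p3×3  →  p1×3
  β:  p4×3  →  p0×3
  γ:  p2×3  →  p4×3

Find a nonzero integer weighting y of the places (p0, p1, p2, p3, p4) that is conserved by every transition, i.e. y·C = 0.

y = (p0:0, p1:1, p2:0, p3:1, p4:0)

Incidence matrix C (rows=places, cols=transitions):
        α    β    γ
   p0   0    3    0
   p1   3    0    0
   p2   0    0   -3
   p3  -3    0    0
   p4   0   -3    3

Candidate y = [0, 1, 0, 1, 0]; check y·C column-wise:
  col α: 1·3 + 1·-3 = 0
  col β: 0·3 + 1·0 + 1·0 + 0·-3 = 0
  col γ: 1·0 + 0·-3 + 1·0 + 0·3 = 0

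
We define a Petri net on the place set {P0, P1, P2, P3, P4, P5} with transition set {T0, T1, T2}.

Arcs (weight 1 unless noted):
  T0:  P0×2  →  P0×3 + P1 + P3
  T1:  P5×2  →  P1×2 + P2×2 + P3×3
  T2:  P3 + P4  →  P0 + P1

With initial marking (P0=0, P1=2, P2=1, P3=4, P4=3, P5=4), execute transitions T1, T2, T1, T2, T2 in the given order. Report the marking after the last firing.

(P0=3, P1=9, P2=5, P3=7, P4=0, P5=0)

step 1: fire T1:  (P0=0, P1=2, P2=1, P3=4, P4=3, P5=4) → (P0=0, P1=4, P2=3, P3=7, P4=3, P5=2)
step 2: fire T2:  (P0=0, P1=4, P2=3, P3=7, P4=3, P5=2) → (P0=1, P1=5, P2=3, P3=6, P4=2, P5=2)
step 3: fire T1:  (P0=1, P1=5, P2=3, P3=6, P4=2, P5=2) → (P0=1, P1=7, P2=5, P3=9, P4=2, P5=0)
step 4: fire T2:  (P0=1, P1=7, P2=5, P3=9, P4=2, P5=0) → (P0=2, P1=8, P2=5, P3=8, P4=1, P5=0)
step 5: fire T2:  (P0=2, P1=8, P2=5, P3=8, P4=1, P5=0) → (P0=3, P1=9, P2=5, P3=7, P4=0, P5=0)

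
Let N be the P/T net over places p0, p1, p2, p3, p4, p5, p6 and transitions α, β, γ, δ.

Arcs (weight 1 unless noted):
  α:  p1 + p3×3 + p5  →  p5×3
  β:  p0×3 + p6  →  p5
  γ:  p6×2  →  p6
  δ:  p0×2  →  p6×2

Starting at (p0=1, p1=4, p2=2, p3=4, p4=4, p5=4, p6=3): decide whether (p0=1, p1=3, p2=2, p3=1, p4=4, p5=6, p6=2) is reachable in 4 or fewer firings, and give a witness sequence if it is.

YES — reachable via ⟨α, γ⟩ (2 firings)

step 1: fire α:  (p0=1, p1=4, p2=2, p3=4, p4=4, p5=4, p6=3) → (p0=1, p1=3, p2=2, p3=1, p4=4, p5=6, p6=3)
step 2: fire γ:  (p0=1, p1=3, p2=2, p3=1, p4=4, p5=6, p6=3) → (p0=1, p1=3, p2=2, p3=1, p4=4, p5=6, p6=2)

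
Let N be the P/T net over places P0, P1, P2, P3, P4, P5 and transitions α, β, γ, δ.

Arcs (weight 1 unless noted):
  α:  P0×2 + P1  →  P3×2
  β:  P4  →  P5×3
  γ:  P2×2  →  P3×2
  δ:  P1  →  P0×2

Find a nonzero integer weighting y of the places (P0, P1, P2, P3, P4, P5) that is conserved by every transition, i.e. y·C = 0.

y = (P0:1, P1:2, P2:2, P3:2, P4:0, P5:0)

Incidence matrix C (rows=places, cols=transitions):
        α    β    γ    δ
   P0  -2    0    0    2
   P1  -1    0    0   -1
   P2   0    0   -2    0
   P3   2    0    2    0
   P4   0   -1    0    0
   P5   0    3    0    0

Candidate y = [1, 2, 2, 2, 0, 0]; check y·C column-wise:
  col α: 1·-2 + 2·-1 + 2·0 + 2·2 = 0
  col β: 1·0 + 2·0 + 2·0 + 2·0 + 0·-1 + 0·3 = 0
  col γ: 1·0 + 2·0 + 2·-2 + 2·2 = 0
  col δ: 1·2 + 2·-1 + 2·0 + 2·0 = 0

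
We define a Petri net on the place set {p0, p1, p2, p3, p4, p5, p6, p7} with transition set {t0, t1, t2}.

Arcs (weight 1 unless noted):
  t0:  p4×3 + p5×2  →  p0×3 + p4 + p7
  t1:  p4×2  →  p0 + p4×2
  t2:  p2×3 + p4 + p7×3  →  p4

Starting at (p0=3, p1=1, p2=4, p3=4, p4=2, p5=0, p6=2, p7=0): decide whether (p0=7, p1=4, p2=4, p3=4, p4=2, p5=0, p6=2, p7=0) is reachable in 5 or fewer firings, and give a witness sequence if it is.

NO — not reachable within 5 firings

depth 0: 1 marking
depth 1: 2 markings reached so far
depth 2: 3 markings reached so far
depth 3: 4 markings reached so far
depth 4: 5 markings reached so far
depth 5: 6 markings reached so far
target is not among the 6 markings reachable within 5 steps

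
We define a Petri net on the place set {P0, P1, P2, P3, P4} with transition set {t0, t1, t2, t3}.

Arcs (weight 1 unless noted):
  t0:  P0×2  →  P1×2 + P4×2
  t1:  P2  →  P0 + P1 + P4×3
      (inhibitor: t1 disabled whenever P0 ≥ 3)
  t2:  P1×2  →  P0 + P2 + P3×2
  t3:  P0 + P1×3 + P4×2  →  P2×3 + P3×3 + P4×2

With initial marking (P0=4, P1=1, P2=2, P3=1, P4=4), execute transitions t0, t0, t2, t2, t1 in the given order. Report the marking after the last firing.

step 1: fire t0:  (P0=4, P1=1, P2=2, P3=1, P4=4) → (P0=2, P1=3, P2=2, P3=1, P4=6)
step 2: fire t0:  (P0=2, P1=3, P2=2, P3=1, P4=6) → (P0=0, P1=5, P2=2, P3=1, P4=8)
step 3: fire t2:  (P0=0, P1=5, P2=2, P3=1, P4=8) → (P0=1, P1=3, P2=3, P3=3, P4=8)
step 4: fire t2:  (P0=1, P1=3, P2=3, P3=3, P4=8) → (P0=2, P1=1, P2=4, P3=5, P4=8)
step 5: fire t1:  (P0=2, P1=1, P2=4, P3=5, P4=8) → (P0=3, P1=2, P2=3, P3=5, P4=11)

(P0=3, P1=2, P2=3, P3=5, P4=11)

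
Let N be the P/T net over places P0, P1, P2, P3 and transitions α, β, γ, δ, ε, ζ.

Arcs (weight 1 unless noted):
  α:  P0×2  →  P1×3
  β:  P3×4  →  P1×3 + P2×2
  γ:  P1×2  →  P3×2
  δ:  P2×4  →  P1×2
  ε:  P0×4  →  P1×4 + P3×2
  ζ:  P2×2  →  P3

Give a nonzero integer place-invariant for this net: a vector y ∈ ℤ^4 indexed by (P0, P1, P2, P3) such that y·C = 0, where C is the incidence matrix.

y = (P0:3, P1:2, P2:1, P3:2)

Incidence matrix C (rows=places, cols=transitions):
        α    β    γ    δ    ε    ζ
   P0  -2    0    0    0   -4    0
   P1   3    3   -2    2    4    0
   P2   0    2    0   -4    0   -2
   P3   0   -4    2    0    2    1

Candidate y = [3, 2, 1, 2]; check y·C column-wise:
  col α: 3·-2 + 2·3 + 1·0 + 2·0 = 0
  col β: 3·0 + 2·3 + 1·2 + 2·-4 = 0
  col γ: 3·0 + 2·-2 + 1·0 + 2·2 = 0
  col δ: 3·0 + 2·2 + 1·-4 + 2·0 = 0
  col ε: 3·-4 + 2·4 + 1·0 + 2·2 = 0
  col ζ: 3·0 + 2·0 + 1·-2 + 2·1 = 0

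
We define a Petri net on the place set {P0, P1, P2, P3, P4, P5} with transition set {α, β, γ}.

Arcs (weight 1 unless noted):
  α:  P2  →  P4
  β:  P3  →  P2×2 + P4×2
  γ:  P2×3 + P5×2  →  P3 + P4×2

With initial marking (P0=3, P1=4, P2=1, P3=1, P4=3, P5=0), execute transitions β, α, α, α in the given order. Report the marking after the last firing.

(P0=3, P1=4, P2=0, P3=0, P4=8, P5=0)

step 1: fire β:  (P0=3, P1=4, P2=1, P3=1, P4=3, P5=0) → (P0=3, P1=4, P2=3, P3=0, P4=5, P5=0)
step 2: fire α:  (P0=3, P1=4, P2=3, P3=0, P4=5, P5=0) → (P0=3, P1=4, P2=2, P3=0, P4=6, P5=0)
step 3: fire α:  (P0=3, P1=4, P2=2, P3=0, P4=6, P5=0) → (P0=3, P1=4, P2=1, P3=0, P4=7, P5=0)
step 4: fire α:  (P0=3, P1=4, P2=1, P3=0, P4=7, P5=0) → (P0=3, P1=4, P2=0, P3=0, P4=8, P5=0)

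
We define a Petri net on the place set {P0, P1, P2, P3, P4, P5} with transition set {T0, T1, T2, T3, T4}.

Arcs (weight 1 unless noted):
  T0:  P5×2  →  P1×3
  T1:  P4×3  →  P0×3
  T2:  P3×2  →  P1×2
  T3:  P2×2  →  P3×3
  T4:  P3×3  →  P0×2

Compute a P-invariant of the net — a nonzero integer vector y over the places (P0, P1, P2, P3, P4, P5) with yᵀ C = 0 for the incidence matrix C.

Incidence matrix C (rows=places, cols=transitions):
       T0   T1   T2   T3   T4
   P0   0    3    0    0    2
   P1   3    0    2    0    0
   P2   0    0    0   -2    0
   P3   0    0   -2    3   -3
   P4   0   -3    0    0    0
   P5  -2    0    0    0    0

Candidate y = [3, 2, 3, 2, 3, 3]; check y·C column-wise:
  col T0: 3·0 + 2·3 + 3·0 + 2·0 + 3·0 + 3·-2 = 0
  col T1: 3·3 + 2·0 + 3·0 + 2·0 + 3·-3 + 3·0 = 0
  col T2: 3·0 + 2·2 + 3·0 + 2·-2 + 3·0 + 3·0 = 0
  col T3: 3·0 + 2·0 + 3·-2 + 2·3 + 3·0 + 3·0 = 0
  col T4: 3·2 + 2·0 + 3·0 + 2·-3 + 3·0 + 3·0 = 0

y = (P0:3, P1:2, P2:3, P3:2, P4:3, P5:3)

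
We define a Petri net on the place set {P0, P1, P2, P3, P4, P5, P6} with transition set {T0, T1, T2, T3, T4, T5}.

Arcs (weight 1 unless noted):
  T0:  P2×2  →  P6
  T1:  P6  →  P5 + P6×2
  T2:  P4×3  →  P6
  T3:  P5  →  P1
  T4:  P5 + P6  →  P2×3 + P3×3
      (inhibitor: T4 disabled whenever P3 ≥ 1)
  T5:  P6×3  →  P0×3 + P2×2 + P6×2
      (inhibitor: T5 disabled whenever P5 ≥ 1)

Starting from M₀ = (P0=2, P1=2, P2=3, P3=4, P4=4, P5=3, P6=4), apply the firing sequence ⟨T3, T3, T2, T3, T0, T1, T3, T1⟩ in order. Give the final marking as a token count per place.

(P0=2, P1=6, P2=1, P3=4, P4=1, P5=1, P6=8)

step 1: fire T3:  (P0=2, P1=2, P2=3, P3=4, P4=4, P5=3, P6=4) → (P0=2, P1=3, P2=3, P3=4, P4=4, P5=2, P6=4)
step 2: fire T3:  (P0=2, P1=3, P2=3, P3=4, P4=4, P5=2, P6=4) → (P0=2, P1=4, P2=3, P3=4, P4=4, P5=1, P6=4)
step 3: fire T2:  (P0=2, P1=4, P2=3, P3=4, P4=4, P5=1, P6=4) → (P0=2, P1=4, P2=3, P3=4, P4=1, P5=1, P6=5)
step 4: fire T3:  (P0=2, P1=4, P2=3, P3=4, P4=1, P5=1, P6=5) → (P0=2, P1=5, P2=3, P3=4, P4=1, P5=0, P6=5)
step 5: fire T0:  (P0=2, P1=5, P2=3, P3=4, P4=1, P5=0, P6=5) → (P0=2, P1=5, P2=1, P3=4, P4=1, P5=0, P6=6)
step 6: fire T1:  (P0=2, P1=5, P2=1, P3=4, P4=1, P5=0, P6=6) → (P0=2, P1=5, P2=1, P3=4, P4=1, P5=1, P6=7)
step 7: fire T3:  (P0=2, P1=5, P2=1, P3=4, P4=1, P5=1, P6=7) → (P0=2, P1=6, P2=1, P3=4, P4=1, P5=0, P6=7)
step 8: fire T1:  (P0=2, P1=6, P2=1, P3=4, P4=1, P5=0, P6=7) → (P0=2, P1=6, P2=1, P3=4, P4=1, P5=1, P6=8)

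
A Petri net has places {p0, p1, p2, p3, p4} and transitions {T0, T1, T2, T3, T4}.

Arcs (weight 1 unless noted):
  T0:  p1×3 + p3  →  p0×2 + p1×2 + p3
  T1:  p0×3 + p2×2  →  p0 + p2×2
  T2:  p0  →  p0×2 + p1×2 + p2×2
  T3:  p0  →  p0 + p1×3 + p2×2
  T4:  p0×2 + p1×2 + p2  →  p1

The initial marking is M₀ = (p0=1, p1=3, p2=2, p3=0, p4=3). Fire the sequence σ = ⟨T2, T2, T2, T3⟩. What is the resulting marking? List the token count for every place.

(p0=4, p1=12, p2=10, p3=0, p4=3)

step 1: fire T2:  (p0=1, p1=3, p2=2, p3=0, p4=3) → (p0=2, p1=5, p2=4, p3=0, p4=3)
step 2: fire T2:  (p0=2, p1=5, p2=4, p3=0, p4=3) → (p0=3, p1=7, p2=6, p3=0, p4=3)
step 3: fire T2:  (p0=3, p1=7, p2=6, p3=0, p4=3) → (p0=4, p1=9, p2=8, p3=0, p4=3)
step 4: fire T3:  (p0=4, p1=9, p2=8, p3=0, p4=3) → (p0=4, p1=12, p2=10, p3=0, p4=3)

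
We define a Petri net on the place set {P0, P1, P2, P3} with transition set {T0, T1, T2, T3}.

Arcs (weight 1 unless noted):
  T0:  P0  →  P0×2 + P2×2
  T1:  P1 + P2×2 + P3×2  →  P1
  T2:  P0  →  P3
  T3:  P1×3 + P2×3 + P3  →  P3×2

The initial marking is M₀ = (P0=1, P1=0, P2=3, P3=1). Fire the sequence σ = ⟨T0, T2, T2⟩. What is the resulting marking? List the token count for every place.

step 1: fire T0:  (P0=1, P1=0, P2=3, P3=1) → (P0=2, P1=0, P2=5, P3=1)
step 2: fire T2:  (P0=2, P1=0, P2=5, P3=1) → (P0=1, P1=0, P2=5, P3=2)
step 3: fire T2:  (P0=1, P1=0, P2=5, P3=2) → (P0=0, P1=0, P2=5, P3=3)

(P0=0, P1=0, P2=5, P3=3)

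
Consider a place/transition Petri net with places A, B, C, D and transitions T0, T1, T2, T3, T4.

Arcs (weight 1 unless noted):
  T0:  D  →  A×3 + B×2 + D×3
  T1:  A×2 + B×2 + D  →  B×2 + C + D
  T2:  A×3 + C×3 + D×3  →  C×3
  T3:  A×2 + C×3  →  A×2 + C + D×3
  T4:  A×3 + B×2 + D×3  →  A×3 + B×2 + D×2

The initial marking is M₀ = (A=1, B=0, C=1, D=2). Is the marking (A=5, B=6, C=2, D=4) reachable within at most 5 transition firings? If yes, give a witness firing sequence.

NO — not reachable within 5 firings

depth 0: 1 marking
depth 1: 2 markings reached so far
depth 2: 5 markings reached so far
depth 3: 11 markings reached so far
depth 4: 19 markings reached so far
depth 5: 32 markings reached so far
target is not among the 32 markings reachable within 5 steps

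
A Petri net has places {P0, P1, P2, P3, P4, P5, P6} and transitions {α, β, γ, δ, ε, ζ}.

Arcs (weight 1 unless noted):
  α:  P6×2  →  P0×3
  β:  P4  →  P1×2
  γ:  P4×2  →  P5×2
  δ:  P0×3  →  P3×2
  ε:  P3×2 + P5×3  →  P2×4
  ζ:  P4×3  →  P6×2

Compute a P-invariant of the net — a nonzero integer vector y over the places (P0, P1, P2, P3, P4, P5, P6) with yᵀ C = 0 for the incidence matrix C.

y = (P0:2, P1:1, P2:3, P3:3, P4:2, P5:2, P6:3)

Incidence matrix C (rows=places, cols=transitions):
        α    β    γ    δ    ε    ζ
   P0   3    0    0   -3    0    0
   P1   0    2    0    0    0    0
   P2   0    0    0    0    4    0
   P3   0    0    0    2   -2    0
   P4   0   -1   -2    0    0   -3
   P5   0    0    2    0   -3    0
   P6  -2    0    0    0    0    2

Candidate y = [2, 1, 3, 3, 2, 2, 3]; check y·C column-wise:
  col α: 2·3 + 1·0 + 3·0 + 3·0 + 2·0 + 2·0 + 3·-2 = 0
  col β: 2·0 + 1·2 + 3·0 + 3·0 + 2·-1 + 2·0 + 3·0 = 0
  col γ: 2·0 + 1·0 + 3·0 + 3·0 + 2·-2 + 2·2 + 3·0 = 0
  col δ: 2·-3 + 1·0 + 3·0 + 3·2 + 2·0 + 2·0 + 3·0 = 0
  col ε: 2·0 + 1·0 + 3·4 + 3·-2 + 2·0 + 2·-3 + 3·0 = 0
  col ζ: 2·0 + 1·0 + 3·0 + 3·0 + 2·-3 + 2·0 + 3·2 = 0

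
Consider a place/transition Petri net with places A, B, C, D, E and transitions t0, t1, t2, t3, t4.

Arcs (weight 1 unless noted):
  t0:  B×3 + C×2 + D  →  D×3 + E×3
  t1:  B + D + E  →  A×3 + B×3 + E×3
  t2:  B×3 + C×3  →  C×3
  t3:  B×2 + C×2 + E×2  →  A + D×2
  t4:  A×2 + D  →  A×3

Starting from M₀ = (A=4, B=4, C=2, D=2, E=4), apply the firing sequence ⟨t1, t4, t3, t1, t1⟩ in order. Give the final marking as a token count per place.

(A=15, B=8, C=0, D=0, E=8)

step 1: fire t1:  (A=4, B=4, C=2, D=2, E=4) → (A=7, B=6, C=2, D=1, E=6)
step 2: fire t4:  (A=7, B=6, C=2, D=1, E=6) → (A=8, B=6, C=2, D=0, E=6)
step 3: fire t3:  (A=8, B=6, C=2, D=0, E=6) → (A=9, B=4, C=0, D=2, E=4)
step 4: fire t1:  (A=9, B=4, C=0, D=2, E=4) → (A=12, B=6, C=0, D=1, E=6)
step 5: fire t1:  (A=12, B=6, C=0, D=1, E=6) → (A=15, B=8, C=0, D=0, E=8)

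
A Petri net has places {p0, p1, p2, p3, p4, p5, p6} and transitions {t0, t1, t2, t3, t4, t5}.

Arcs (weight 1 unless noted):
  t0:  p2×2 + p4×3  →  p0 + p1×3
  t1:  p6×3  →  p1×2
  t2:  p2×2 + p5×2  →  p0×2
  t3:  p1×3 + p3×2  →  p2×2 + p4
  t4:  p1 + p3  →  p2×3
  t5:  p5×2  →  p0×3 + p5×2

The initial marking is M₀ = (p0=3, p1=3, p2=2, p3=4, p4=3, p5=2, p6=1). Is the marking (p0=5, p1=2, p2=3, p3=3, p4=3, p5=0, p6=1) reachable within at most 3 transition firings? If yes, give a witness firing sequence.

step 1: fire t2:  (p0=3, p1=3, p2=2, p3=4, p4=3, p5=2, p6=1) → (p0=5, p1=3, p2=0, p3=4, p4=3, p5=0, p6=1)
step 2: fire t4:  (p0=5, p1=3, p2=0, p3=4, p4=3, p5=0, p6=1) → (p0=5, p1=2, p2=3, p3=3, p4=3, p5=0, p6=1)

YES — reachable via ⟨t2, t4⟩ (2 firings)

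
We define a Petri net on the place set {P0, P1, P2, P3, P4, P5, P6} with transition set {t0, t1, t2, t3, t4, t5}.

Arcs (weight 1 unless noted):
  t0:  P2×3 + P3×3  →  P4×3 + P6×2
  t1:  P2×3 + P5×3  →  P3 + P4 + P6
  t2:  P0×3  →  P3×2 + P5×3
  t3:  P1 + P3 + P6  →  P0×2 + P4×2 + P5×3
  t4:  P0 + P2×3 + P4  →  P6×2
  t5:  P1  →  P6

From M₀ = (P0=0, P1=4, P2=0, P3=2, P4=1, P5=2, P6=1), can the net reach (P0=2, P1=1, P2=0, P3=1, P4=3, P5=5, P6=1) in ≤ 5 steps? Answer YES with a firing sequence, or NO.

depth 0: 1 marking
depth 1: 3 markings reached so far
depth 2: 5 markings reached so far
depth 3: 8 markings reached so far
depth 4: 12 markings reached so far
depth 5: 13 markings reached so far
target is not among the 13 markings reachable within 5 steps

NO — not reachable within 5 firings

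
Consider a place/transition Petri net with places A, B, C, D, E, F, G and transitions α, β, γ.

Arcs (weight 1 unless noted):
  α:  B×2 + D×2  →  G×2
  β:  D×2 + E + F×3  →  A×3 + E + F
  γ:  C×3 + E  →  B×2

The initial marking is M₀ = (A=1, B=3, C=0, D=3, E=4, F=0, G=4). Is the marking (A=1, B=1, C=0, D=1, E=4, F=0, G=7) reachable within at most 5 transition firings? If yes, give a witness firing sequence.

depth 0: 1 marking
depth 1: 2 markings reached so far
depth 2: 2 markings reached so far
(frontier empty at depth 2; search complete)
target is not among the 2 markings reachable within 5 steps

NO — not reachable within 5 firings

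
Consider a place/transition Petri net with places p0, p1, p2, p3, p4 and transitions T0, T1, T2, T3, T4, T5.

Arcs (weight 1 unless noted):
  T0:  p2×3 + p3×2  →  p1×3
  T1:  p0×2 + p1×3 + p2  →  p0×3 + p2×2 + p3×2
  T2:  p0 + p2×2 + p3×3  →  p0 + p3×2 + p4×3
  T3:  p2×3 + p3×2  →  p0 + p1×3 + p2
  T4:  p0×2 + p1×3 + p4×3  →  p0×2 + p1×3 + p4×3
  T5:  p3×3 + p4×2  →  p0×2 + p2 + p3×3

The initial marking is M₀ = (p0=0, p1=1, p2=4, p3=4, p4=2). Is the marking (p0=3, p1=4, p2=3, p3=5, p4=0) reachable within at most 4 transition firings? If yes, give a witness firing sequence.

depth 0: 1 marking
depth 1: 4 markings reached so far
depth 2: 7 markings reached so far
depth 3: 15 markings reached so far
depth 4: 23 markings reached so far
target is not among the 23 markings reachable within 4 steps

NO — not reachable within 4 firings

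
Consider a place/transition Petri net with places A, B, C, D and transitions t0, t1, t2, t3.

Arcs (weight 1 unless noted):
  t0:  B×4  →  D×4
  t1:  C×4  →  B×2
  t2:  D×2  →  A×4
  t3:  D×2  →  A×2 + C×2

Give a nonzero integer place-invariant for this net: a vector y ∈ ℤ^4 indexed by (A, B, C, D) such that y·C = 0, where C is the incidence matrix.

Incidence matrix C (rows=places, cols=transitions):
       t0   t1   t2   t3
    A   0    0    4    2
    B  -4    2    0    0
    C   0   -4    0    2
    D   4    0   -2   -2

Candidate y = [1, 2, 1, 2]; check y·C column-wise:
  col t0: 1·0 + 2·-4 + 1·0 + 2·4 = 0
  col t1: 1·0 + 2·2 + 1·-4 + 2·0 = 0
  col t2: 1·4 + 2·0 + 1·0 + 2·-2 = 0
  col t3: 1·2 + 2·0 + 1·2 + 2·-2 = 0

y = (A:1, B:2, C:1, D:2)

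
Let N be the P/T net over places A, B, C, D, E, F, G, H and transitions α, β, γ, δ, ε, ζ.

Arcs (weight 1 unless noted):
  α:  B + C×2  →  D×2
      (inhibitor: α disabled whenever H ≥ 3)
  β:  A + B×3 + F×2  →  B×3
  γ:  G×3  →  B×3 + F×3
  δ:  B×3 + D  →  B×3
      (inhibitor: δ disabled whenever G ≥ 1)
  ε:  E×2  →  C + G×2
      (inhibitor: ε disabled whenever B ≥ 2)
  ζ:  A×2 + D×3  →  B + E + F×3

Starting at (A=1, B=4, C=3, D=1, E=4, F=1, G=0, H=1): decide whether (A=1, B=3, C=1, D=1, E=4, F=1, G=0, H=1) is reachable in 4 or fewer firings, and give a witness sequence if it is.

step 1: fire α:  (A=1, B=4, C=3, D=1, E=4, F=1, G=0, H=1) → (A=1, B=3, C=1, D=3, E=4, F=1, G=0, H=1)
step 2: fire δ:  (A=1, B=3, C=1, D=3, E=4, F=1, G=0, H=1) → (A=1, B=3, C=1, D=2, E=4, F=1, G=0, H=1)
step 3: fire δ:  (A=1, B=3, C=1, D=2, E=4, F=1, G=0, H=1) → (A=1, B=3, C=1, D=1, E=4, F=1, G=0, H=1)

YES — reachable via ⟨α, δ, δ⟩ (3 firings)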